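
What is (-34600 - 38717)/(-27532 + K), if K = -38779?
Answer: 73317/66311 ≈ 1.1057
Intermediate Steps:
(-34600 - 38717)/(-27532 + K) = (-34600 - 38717)/(-27532 - 38779) = -73317/(-66311) = -73317*(-1/66311) = 73317/66311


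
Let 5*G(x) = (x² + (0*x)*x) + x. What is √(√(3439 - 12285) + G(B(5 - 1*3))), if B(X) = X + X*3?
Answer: √(360 + 25*I*√8846)/5 ≈ 7.401 + 6.3541*I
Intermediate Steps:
B(X) = 4*X (B(X) = X + 3*X = 4*X)
G(x) = x/5 + x²/5 (G(x) = ((x² + (0*x)*x) + x)/5 = ((x² + 0*x) + x)/5 = ((x² + 0) + x)/5 = (x² + x)/5 = (x + x²)/5 = x/5 + x²/5)
√(√(3439 - 12285) + G(B(5 - 1*3))) = √(√(3439 - 12285) + (4*(5 - 1*3))*(1 + 4*(5 - 1*3))/5) = √(√(-8846) + (4*(5 - 3))*(1 + 4*(5 - 3))/5) = √(I*√8846 + (4*2)*(1 + 4*2)/5) = √(I*√8846 + (⅕)*8*(1 + 8)) = √(I*√8846 + (⅕)*8*9) = √(I*√8846 + 72/5) = √(72/5 + I*√8846)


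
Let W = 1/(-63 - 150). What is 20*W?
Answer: -20/213 ≈ -0.093897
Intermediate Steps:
W = -1/213 (W = 1/(-213) = -1/213 ≈ -0.0046948)
20*W = 20*(-1/213) = -20/213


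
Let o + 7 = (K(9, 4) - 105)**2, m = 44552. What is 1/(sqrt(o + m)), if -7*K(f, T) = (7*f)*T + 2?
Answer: 7*sqrt(3160826)/3160826 ≈ 0.0039373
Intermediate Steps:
K(f, T) = -2/7 - T*f (K(f, T) = -((7*f)*T + 2)/7 = -(7*T*f + 2)/7 = -(2 + 7*T*f)/7 = -2/7 - T*f)
o = 977778/49 (o = -7 + ((-2/7 - 1*4*9) - 105)**2 = -7 + ((-2/7 - 36) - 105)**2 = -7 + (-254/7 - 105)**2 = -7 + (-989/7)**2 = -7 + 978121/49 = 977778/49 ≈ 19955.)
1/(sqrt(o + m)) = 1/(sqrt(977778/49 + 44552)) = 1/(sqrt(3160826/49)) = 1/(sqrt(3160826)/7) = 7*sqrt(3160826)/3160826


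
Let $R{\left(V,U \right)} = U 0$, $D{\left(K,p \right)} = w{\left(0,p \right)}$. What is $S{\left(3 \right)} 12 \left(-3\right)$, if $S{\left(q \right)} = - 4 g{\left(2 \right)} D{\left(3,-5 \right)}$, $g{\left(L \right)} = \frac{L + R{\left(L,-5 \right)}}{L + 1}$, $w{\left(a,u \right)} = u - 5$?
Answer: $-960$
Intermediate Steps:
$w{\left(a,u \right)} = -5 + u$
$D{\left(K,p \right)} = -5 + p$
$R{\left(V,U \right)} = 0$
$g{\left(L \right)} = \frac{L}{1 + L}$ ($g{\left(L \right)} = \frac{L + 0}{L + 1} = \frac{L}{1 + L}$)
$S{\left(q \right)} = \frac{80}{3}$ ($S{\left(q \right)} = - 4 \frac{2}{1 + 2} \left(-5 - 5\right) = - 4 \cdot \frac{2}{3} \left(-10\right) = - 4 \cdot 2 \cdot \frac{1}{3} \left(-10\right) = \left(-4\right) \frac{2}{3} \left(-10\right) = \left(- \frac{8}{3}\right) \left(-10\right) = \frac{80}{3}$)
$S{\left(3 \right)} 12 \left(-3\right) = \frac{80}{3} \cdot 12 \left(-3\right) = 320 \left(-3\right) = -960$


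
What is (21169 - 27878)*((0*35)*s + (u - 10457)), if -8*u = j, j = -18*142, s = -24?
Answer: 136024975/2 ≈ 6.8013e+7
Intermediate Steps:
j = -2556
u = 639/2 (u = -1/8*(-2556) = 639/2 ≈ 319.50)
(21169 - 27878)*((0*35)*s + (u - 10457)) = (21169 - 27878)*((0*35)*(-24) + (639/2 - 10457)) = -6709*(0*(-24) - 20275/2) = -6709*(0 - 20275/2) = -6709*(-20275/2) = 136024975/2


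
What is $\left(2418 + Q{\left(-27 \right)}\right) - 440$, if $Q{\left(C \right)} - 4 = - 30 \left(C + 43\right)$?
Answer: $1502$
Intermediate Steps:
$Q{\left(C \right)} = -1286 - 30 C$ ($Q{\left(C \right)} = 4 - 30 \left(C + 43\right) = 4 - 30 \left(43 + C\right) = 4 - \left(1290 + 30 C\right) = -1286 - 30 C$)
$\left(2418 + Q{\left(-27 \right)}\right) - 440 = \left(2418 - 476\right) - 440 = 1942 - 440 = 1502$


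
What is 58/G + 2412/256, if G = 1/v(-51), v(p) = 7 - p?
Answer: 215899/64 ≈ 3373.4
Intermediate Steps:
G = 1/58 (G = 1/(7 - 1*(-51)) = 1/(7 + 51) = 1/58 ≈ 0.017241)
58/G + 2412/256 = 58/(1/58) + 2412/256 = 58*58 + 2412*(1/256) = 3364 + 603/64 = 215899/64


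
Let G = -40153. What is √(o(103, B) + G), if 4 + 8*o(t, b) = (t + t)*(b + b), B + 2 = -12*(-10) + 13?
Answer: I*√33407 ≈ 182.78*I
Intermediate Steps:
B = 131 (B = -2 + (-12*(-10) + 13) = -2 + (120 + 13) = -2 + 133 = 131)
o(t, b) = -½ + b*t/2 (o(t, b) = -½ + ((t + t)*(b + b))/8 = -½ + ((2*t)*(2*b))/8 = -½ + (4*b*t)/8 = -½ + b*t/2)
√(o(103, B) + G) = √((-½ + (½)*131*103) - 40153) = √((-½ + 13493/2) - 40153) = √(6746 - 40153) = √(-33407) = I*√33407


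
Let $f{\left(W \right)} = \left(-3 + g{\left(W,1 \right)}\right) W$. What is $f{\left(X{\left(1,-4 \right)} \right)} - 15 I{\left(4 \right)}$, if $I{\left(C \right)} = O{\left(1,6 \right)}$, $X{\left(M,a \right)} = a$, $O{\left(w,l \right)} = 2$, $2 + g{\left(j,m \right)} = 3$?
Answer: $-22$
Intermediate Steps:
$g{\left(j,m \right)} = 1$ ($g{\left(j,m \right)} = -2 + 3 = 1$)
$I{\left(C \right)} = 2$
$f{\left(W \right)} = - 2 W$ ($f{\left(W \right)} = \left(-3 + 1\right) W = - 2 W$)
$f{\left(X{\left(1,-4 \right)} \right)} - 15 I{\left(4 \right)} = \left(-2\right) \left(-4\right) - 30 = 8 - 30 = -22$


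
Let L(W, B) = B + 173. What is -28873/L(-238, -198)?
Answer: 28873/25 ≈ 1154.9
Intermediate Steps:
L(W, B) = 173 + B
-28873/L(-238, -198) = -28873/(173 - 198) = -28873/(-25) = -28873*(-1/25) = 28873/25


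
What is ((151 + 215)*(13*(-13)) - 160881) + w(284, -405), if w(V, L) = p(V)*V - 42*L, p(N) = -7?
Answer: -207713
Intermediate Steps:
w(V, L) = -42*L - 7*V (w(V, L) = -7*V - 42*L = -42*L - 7*V)
((151 + 215)*(13*(-13)) - 160881) + w(284, -405) = ((151 + 215)*(13*(-13)) - 160881) + (-42*(-405) - 7*284) = (366*(-169) - 160881) + (17010 - 1988) = (-61854 - 160881) + 15022 = -222735 + 15022 = -207713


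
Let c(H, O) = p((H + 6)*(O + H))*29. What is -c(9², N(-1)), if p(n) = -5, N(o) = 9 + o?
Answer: 145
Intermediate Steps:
c(H, O) = -145 (c(H, O) = -5*29 = -145)
-c(9², N(-1)) = -1*(-145) = 145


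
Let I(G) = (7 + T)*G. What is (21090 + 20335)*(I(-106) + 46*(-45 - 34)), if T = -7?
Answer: -150538450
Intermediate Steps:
I(G) = 0 (I(G) = (7 - 7)*G = 0*G = 0)
(21090 + 20335)*(I(-106) + 46*(-45 - 34)) = (21090 + 20335)*(0 + 46*(-45 - 34)) = 41425*(0 + 46*(-79)) = 41425*(0 - 3634) = 41425*(-3634) = -150538450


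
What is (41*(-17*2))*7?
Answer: -9758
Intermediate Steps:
(41*(-17*2))*7 = (41*(-34))*7 = -1394*7 = -9758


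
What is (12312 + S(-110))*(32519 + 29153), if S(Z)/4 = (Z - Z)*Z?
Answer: 759305664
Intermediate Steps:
S(Z) = 0 (S(Z) = 4*((Z - Z)*Z) = 4*(0*Z) = 4*0 = 0)
(12312 + S(-110))*(32519 + 29153) = (12312 + 0)*(32519 + 29153) = 12312*61672 = 759305664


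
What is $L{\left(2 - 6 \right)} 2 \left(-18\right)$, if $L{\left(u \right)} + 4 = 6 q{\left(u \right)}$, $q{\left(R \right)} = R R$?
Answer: $-3312$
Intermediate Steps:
$q{\left(R \right)} = R^{2}$
$L{\left(u \right)} = -4 + 6 u^{2}$
$L{\left(2 - 6 \right)} 2 \left(-18\right) = \left(-4 + 6 \left(2 - 6\right)^{2}\right) 2 \left(-18\right) = \left(-4 + 6 \left(-4\right)^{2}\right) 2 \left(-18\right) = \left(-4 + 6 \cdot 16\right) 2 \left(-18\right) = \left(-4 + 96\right) 2 \left(-18\right) = 92 \cdot 2 \left(-18\right) = 184 \left(-18\right) = -3312$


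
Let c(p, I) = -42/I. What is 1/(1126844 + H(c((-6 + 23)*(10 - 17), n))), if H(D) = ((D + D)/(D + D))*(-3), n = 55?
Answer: 1/1126841 ≈ 8.8744e-7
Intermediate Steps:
H(D) = -3 (H(D) = ((2*D)/((2*D)))*(-3) = ((2*D)*(1/(2*D)))*(-3) = 1*(-3) = -3)
1/(1126844 + H(c((-6 + 23)*(10 - 17), n))) = 1/(1126844 - 3) = 1/1126841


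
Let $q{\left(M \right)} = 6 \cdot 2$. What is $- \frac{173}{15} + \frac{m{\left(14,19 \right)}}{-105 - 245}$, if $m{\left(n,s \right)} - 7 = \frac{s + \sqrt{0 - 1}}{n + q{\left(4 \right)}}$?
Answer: $- \frac{315463}{27300} - \frac{i}{9100} \approx -11.555 - 0.00010989 i$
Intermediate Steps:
$q{\left(M \right)} = 12$
$m{\left(n,s \right)} = 7 + \frac{i + s}{12 + n}$ ($m{\left(n,s \right)} = 7 + \frac{s + \sqrt{0 - 1}}{n + 12} = 7 + \frac{s + \sqrt{-1}}{12 + n} = 7 + \frac{s + i}{12 + n} = 7 + \frac{i + s}{12 + n}$)
$- \frac{173}{15} + \frac{m{\left(14,19 \right)}}{-105 - 245} = - \frac{173}{15} + \frac{\frac{1}{12 + 14} \left(84 + i + 19 + 7 \cdot 14\right)}{-105 - 245} = \left(-173\right) \frac{1}{15} + \frac{\frac{1}{26} \left(84 + i + 19 + 98\right)}{-105 - 245} = - \frac{173}{15} + \frac{\frac{1}{26} \left(201 + i\right)}{-350} = - \frac{173}{15} + \left(\frac{201}{26} + \frac{i}{26}\right) \left(- \frac{1}{350}\right) = - \frac{173}{15} - \left(\frac{201}{9100} + \frac{i}{9100}\right) = - \frac{315463}{27300} - \frac{i}{9100}$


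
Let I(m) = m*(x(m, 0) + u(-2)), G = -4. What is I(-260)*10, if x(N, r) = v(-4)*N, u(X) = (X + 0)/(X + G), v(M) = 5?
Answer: 10137400/3 ≈ 3.3791e+6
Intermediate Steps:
u(X) = X/(-4 + X) (u(X) = (X + 0)/(X - 4) = X/(-4 + X))
x(N, r) = 5*N
I(m) = m*(⅓ + 5*m) (I(m) = m*(5*m - 2/(-4 - 2)) = m*(5*m - 2/(-6)) = m*(5*m - 2*(-⅙)) = m*(5*m + ⅓) = m*(⅓ + 5*m))
I(-260)*10 = ((⅓)*(-260)*(1 + 15*(-260)))*10 = ((⅓)*(-260)*(1 - 3900))*10 = ((⅓)*(-260)*(-3899))*10 = (1013740/3)*10 = 10137400/3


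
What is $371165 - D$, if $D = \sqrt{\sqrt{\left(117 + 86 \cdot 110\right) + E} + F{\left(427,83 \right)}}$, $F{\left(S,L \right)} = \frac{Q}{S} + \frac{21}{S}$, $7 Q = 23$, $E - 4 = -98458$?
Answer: $371165 - \frac{\sqrt{10370 + 182329 i \sqrt{88877}}}{427} \approx 3.7115 \cdot 10^{5} - 12.208 i$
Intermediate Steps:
$E = -98454$ ($E = 4 - 98458 = -98454$)
$Q = \frac{23}{7}$ ($Q = \frac{1}{7} \cdot 23 = \frac{23}{7} \approx 3.2857$)
$F{\left(S,L \right)} = \frac{170}{7 S}$ ($F{\left(S,L \right)} = \frac{23}{7 S} + \frac{21}{S} = \frac{170}{7 S}$)
$D = \sqrt{\frac{170}{2989} + i \sqrt{88877}}$ ($D = \sqrt{\sqrt{\left(117 + 86 \cdot 110\right) - 98454} + \frac{170}{7 \cdot 427}} = \sqrt{\sqrt{\left(117 + 9460\right) - 98454} + \frac{170}{7} \cdot \frac{1}{427}} = \sqrt{\sqrt{9577 - 98454} + \frac{170}{2989}} = \sqrt{\sqrt{-88877} + \frac{170}{2989}} = \sqrt{i \sqrt{88877} + \frac{170}{2989}} = \sqrt{\frac{170}{2989} + i \sqrt{88877}} \approx 12.21 + 12.208 i$)
$371165 - D = 371165 - \frac{\sqrt{10370 + 182329 i \sqrt{88877}}}{427}$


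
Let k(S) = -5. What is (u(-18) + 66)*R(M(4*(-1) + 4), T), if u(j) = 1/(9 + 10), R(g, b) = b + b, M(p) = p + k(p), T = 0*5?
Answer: 0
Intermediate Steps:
T = 0
M(p) = -5 + p (M(p) = p - 5 = -5 + p)
R(g, b) = 2*b
u(j) = 1/19
(u(-18) + 66)*R(M(4*(-1) + 4), T) = (1/19 + 66)*(2*0) = (1255/19)*0 = 0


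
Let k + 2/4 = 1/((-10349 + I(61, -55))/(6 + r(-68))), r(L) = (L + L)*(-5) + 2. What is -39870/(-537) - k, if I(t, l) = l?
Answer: 69661735/931158 ≈ 74.812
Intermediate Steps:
r(L) = 2 - 10*L (r(L) = (2*L)*(-5) + 2 = -10*L + 2 = 2 - 10*L)
k = -2945/5202 (k = -1/2 + 1/((-10349 - 55)/(6 + (2 - 10*(-68)))) = -1/2 + 1/(-10404/(6 + (2 + 680))) = -1/2 + 1/(-10404/(6 + 682)) = -1/2 + 1/(-10404/688) = -1/2 + 1/(-10404*1/688) = -1/2 + 1/(-2601/172) = -1/2 - 172/2601 = -2945/5202 ≈ -0.56613)
-39870/(-537) - k = -39870/(-537) - 1*(-2945/5202) = -39870*(-1/537) + 2945/5202 = 13290/179 + 2945/5202 = 69661735/931158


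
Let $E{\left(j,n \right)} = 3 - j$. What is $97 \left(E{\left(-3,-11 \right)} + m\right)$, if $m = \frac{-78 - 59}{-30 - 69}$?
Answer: $\frac{70907}{99} \approx 716.23$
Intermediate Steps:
$m = \frac{137}{99}$ ($m = - \frac{137}{-99} = \left(-137\right) \left(- \frac{1}{99}\right) = \frac{137}{99} \approx 1.3838$)
$97 \left(E{\left(-3,-11 \right)} + m\right) = 97 \left(\left(3 - -3\right) + \frac{137}{99}\right) = 97 \left(\left(3 + 3\right) + \frac{137}{99}\right) = 97 \left(6 + \frac{137}{99}\right) = 97 \cdot \frac{731}{99} = \frac{70907}{99}$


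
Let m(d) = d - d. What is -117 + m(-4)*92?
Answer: -117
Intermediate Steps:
m(d) = 0
-117 + m(-4)*92 = -117 + 0*92 = -117 + 0 = -117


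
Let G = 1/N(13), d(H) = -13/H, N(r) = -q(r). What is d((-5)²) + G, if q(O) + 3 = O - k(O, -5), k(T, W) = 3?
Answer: -116/175 ≈ -0.66286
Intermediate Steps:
q(O) = -6 + O (q(O) = -3 + (O - 1*3) = -3 + (O - 3) = -3 + (-3 + O) = -6 + O)
N(r) = 6 - r (N(r) = -(-6 + r) = 6 - r)
G = -⅐ (G = 1/(6 - 1*13) = 1/(6 - 13) = 1/(-7) = -⅐ ≈ -0.14286)
d((-5)²) + G = -13/((-5)²) - ⅐ = -13/25 - ⅐ = -116/175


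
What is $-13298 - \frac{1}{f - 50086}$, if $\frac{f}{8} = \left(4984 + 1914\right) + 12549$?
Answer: $- \frac{1402806021}{105490} \approx -13298.0$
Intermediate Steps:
$f = 155576$ ($f = 8 \left(\left(4984 + 1914\right) + 12549\right) = 8 \left(6898 + 12549\right) = 8 \cdot 19447 = 155576$)
$-13298 - \frac{1}{f - 50086} = -13298 - \frac{1}{155576 - 50086} = -13298 - \frac{1}{105490} = - \frac{1402806021}{105490}$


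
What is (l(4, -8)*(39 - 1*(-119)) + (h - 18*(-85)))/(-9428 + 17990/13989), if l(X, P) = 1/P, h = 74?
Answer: -88648293/527481208 ≈ -0.16806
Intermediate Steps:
(l(4, -8)*(39 - 1*(-119)) + (h - 18*(-85)))/(-9428 + 17990/13989) = ((39 - 1*(-119))/(-8) + (74 - 18*(-85)))/(-9428 + 17990/13989) = (-(39 + 119)/8 + (74 + 1530))/(-9428 + 17990*(1/13989)) = (-⅛*158 + 1604)/(-9428 + 17990/13989) = (-79/4 + 1604)/(-131870302/13989) = (6337/4)*(-13989/131870302) = -88648293/527481208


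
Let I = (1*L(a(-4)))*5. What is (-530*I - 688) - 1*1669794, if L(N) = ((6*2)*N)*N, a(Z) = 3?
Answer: -1956682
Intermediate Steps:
L(N) = 12*N² (L(N) = (12*N)*N = 12*N²)
I = 540 (I = (1*(12*3²))*5 = (1*(12*9))*5 = (1*108)*5 = 108*5 = 540)
(-530*I - 688) - 1*1669794 = (-530*540 - 688) - 1*1669794 = (-286200 - 688) - 1669794 = -286888 - 1669794 = -1956682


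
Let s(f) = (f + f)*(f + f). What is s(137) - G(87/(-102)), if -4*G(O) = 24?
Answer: 75082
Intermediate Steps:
s(f) = 4*f**2 (s(f) = (2*f)*(2*f) = 4*f**2)
G(O) = -6 (G(O) = -1/4*24 = -6)
s(137) - G(87/(-102)) = 4*137**2 - 1*(-6) = 4*18769 + 6 = 75076 + 6 = 75082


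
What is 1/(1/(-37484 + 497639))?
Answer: 460155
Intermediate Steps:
1/(1/(-37484 + 497639)) = 1/(1/460155) = 460155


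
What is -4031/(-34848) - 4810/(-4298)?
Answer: 92472059/74888352 ≈ 1.2348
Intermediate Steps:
-4031/(-34848) - 4810/(-4298) = -4031*(-1/34848) - 4810*(-1/4298) = 4031/34848 + 2405/2149 = 92472059/74888352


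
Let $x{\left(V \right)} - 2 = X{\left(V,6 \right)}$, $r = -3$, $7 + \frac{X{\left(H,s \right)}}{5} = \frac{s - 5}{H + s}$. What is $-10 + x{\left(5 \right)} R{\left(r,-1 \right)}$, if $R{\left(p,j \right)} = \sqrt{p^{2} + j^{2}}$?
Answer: $-10 - \frac{358 \sqrt{10}}{11} \approx -112.92$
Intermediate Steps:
$X{\left(H,s \right)} = -35 + \frac{5 \left(-5 + s\right)}{H + s}$ ($X{\left(H,s \right)} = -35 + 5 \frac{s - 5}{H + s} = -35 + 5 \frac{-5 + s}{H + s} = -35 + \frac{5 \left(-5 + s\right)}{H + s}$)
$x{\left(V \right)} = 2 + \frac{5 \left(-41 - 7 V\right)}{6 + V}$ ($x{\left(V \right)} = 2 + \frac{5 \left(-5 - 7 V - 36\right)}{V + 6} = 2 + \frac{5 \left(-5 - 7 V - 36\right)}{6 + V} = 2 + \frac{5 \left(-41 - 7 V\right)}{6 + V}$)
$R{\left(p,j \right)} = \sqrt{j^{2} + p^{2}}$
$-10 + x{\left(5 \right)} R{\left(r,-1 \right)} = -10 + \frac{-193 - 165}{6 + 5} \sqrt{\left(-1\right)^{2} + \left(-3\right)^{2}} = -10 + \frac{-193 - 165}{11} \sqrt{1 + 9} = -10 + \frac{1}{11} \left(-358\right) \sqrt{10} = -10 - \frac{358 \sqrt{10}}{11}$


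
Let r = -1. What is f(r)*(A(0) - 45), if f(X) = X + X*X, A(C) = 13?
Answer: 0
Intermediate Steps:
f(X) = X + X**2
f(r)*(A(0) - 45) = (-(1 - 1))*(13 - 45) = -1*0*(-32) = 0*(-32) = 0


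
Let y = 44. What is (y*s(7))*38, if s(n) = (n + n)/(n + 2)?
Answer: 23408/9 ≈ 2600.9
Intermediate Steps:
s(n) = 2*n/(2 + n) (s(n) = (2*n)/(2 + n) = 2*n/(2 + n))
(y*s(7))*38 = (44*(2*7/(2 + 7)))*38 = (44*(2*7/9))*38 = (44*(2*7*(⅑)))*38 = (44*(14/9))*38 = (616/9)*38 = 23408/9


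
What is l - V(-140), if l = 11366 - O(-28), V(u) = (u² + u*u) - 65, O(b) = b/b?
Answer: -27770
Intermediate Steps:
O(b) = 1
V(u) = -65 + 2*u² (V(u) = (u² + u²) - 65 = 2*u² - 65 = -65 + 2*u²)
l = 11365 (l = 11366 - 1*1 = 11366 - 1 = 11365)
l - V(-140) = 11365 - (-65 + 2*(-140)²) = 11365 - (-65 + 2*19600) = 11365 - (-65 + 39200) = 11365 - 1*39135 = 11365 - 39135 = -27770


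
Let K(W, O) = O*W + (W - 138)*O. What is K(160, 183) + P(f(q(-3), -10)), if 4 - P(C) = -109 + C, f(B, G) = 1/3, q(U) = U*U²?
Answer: 100256/3 ≈ 33419.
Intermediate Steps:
q(U) = U³
f(B, G) = ⅓
P(C) = 113 - C (P(C) = 4 - (-109 + C) = 4 + (109 - C) = 113 - C)
K(W, O) = O*W + O*(-138 + W) (K(W, O) = O*W + (-138 + W)*O = O*W + O*(-138 + W))
K(160, 183) + P(f(q(-3), -10)) = 2*183*(-69 + 160) + (113 - 1*⅓) = 2*183*91 + (113 - ⅓) = 33306 + 338/3 = 100256/3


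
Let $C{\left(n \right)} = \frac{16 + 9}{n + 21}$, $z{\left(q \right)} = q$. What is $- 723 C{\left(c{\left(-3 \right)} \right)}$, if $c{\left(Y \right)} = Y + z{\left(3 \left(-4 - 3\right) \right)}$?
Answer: $6025$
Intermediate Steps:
$c{\left(Y \right)} = -21 + Y$ ($c{\left(Y \right)} = Y + 3 \left(-4 - 3\right) = Y + 3 \left(-7\right) = Y - 21 = -21 + Y$)
$C{\left(n \right)} = \frac{25}{21 + n}$
$- 723 C{\left(c{\left(-3 \right)} \right)} = - 723 \frac{25}{21 - 24} = - 723 \frac{25}{-3} = - 723 \cdot 25 \left(- \frac{1}{3}\right) = \left(-723\right) \left(- \frac{25}{3}\right) = 6025$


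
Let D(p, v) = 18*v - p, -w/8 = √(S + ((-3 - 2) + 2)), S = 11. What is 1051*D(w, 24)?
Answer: 454032 + 16816*√2 ≈ 4.7781e+5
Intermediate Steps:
w = -16*√2 (w = -8*√(11 + ((-3 - 2) + 2)) = -8*√(11 + (-5 + 2)) = -8*√(11 - 3) = -16*√2 ≈ -22.627)
D(p, v) = -p + 18*v
1051*D(w, 24) = 1051*(-(-16)*√2 + 18*24) = 1051*(16*√2 + 432) = 1051*(432 + 16*√2) = 454032 + 16816*√2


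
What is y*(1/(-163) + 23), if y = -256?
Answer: -959488/163 ≈ -5886.4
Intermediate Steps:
y*(1/(-163) + 23) = -256*(1/(-163) + 23) = -256*(-1/163 + 23) = -256*3748/163 = -959488/163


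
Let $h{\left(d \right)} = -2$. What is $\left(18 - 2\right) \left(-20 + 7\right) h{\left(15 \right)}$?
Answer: $416$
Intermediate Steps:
$\left(18 - 2\right) \left(-20 + 7\right) h{\left(15 \right)} = \left(18 - 2\right) \left(-20 + 7\right) \left(-2\right) = 16 \left(-13\right) \left(-2\right) = \left(-208\right) \left(-2\right) = 416$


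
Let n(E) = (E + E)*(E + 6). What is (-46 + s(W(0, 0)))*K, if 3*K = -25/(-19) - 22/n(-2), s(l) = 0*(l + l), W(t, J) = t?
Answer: -9407/228 ≈ -41.259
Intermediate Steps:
n(E) = 2*E*(6 + E) (n(E) = (2*E)*(6 + E) = 2*E*(6 + E))
s(l) = 0 (s(l) = 0*(2*l) = 0)
K = 409/456 (K = (-25/(-19) - 22*(-1/(4*(6 - 2))))/3 = (-25*(-1/19) - 22/(2*(-2)*4))/3 = (25/19 - 22/(-16))/3 = (25/19 - 22*(-1/16))/3 = (25/19 + 11/8)/3 = (⅓)*(409/152) = 409/456 ≈ 0.89693)
(-46 + s(W(0, 0)))*K = (-46 + 0)*(409/456) = -46*409/456 = -9407/228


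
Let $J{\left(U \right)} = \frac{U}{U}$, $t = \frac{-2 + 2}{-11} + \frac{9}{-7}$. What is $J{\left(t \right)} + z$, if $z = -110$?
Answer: $-109$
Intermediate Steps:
$t = - \frac{9}{7}$ ($t = 0 \left(- \frac{1}{11}\right) + 9 \left(- \frac{1}{7}\right) = 0 - \frac{9}{7} = - \frac{9}{7} \approx -1.2857$)
$J{\left(U \right)} = 1$
$J{\left(t \right)} + z = 1 - 110 = -109$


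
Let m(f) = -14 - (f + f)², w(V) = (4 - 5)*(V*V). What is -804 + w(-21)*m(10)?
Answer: 181770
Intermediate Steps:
w(V) = -V²
m(f) = -14 - 4*f² (m(f) = -14 - (2*f)² = -14 - 4*f²)
-804 + w(-21)*m(10) = -804 + (-1*(-21)²)*(-14 - 4*10²) = -804 + (-1*441)*(-14 - 4*100) = -804 - 441*(-14 - 400) = -804 - 441*(-414) = -804 + 182574 = 181770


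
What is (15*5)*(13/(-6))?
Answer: -325/2 ≈ -162.50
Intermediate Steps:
(15*5)*(13/(-6)) = 75*(13*(-⅙)) = 75*(-13/6) = -325/2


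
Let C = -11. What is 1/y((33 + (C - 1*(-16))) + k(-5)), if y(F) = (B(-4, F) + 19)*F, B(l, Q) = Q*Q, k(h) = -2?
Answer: 1/47340 ≈ 2.1124e-5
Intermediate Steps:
B(l, Q) = Q²
y(F) = F*(19 + F²) (y(F) = (F² + 19)*F = (19 + F²)*F = F*(19 + F²))
1/y((33 + (C - 1*(-16))) + k(-5)) = 1/(((33 + (-11 - 1*(-16))) - 2)*(19 + ((33 + (-11 - 1*(-16))) - 2)²)) = 1/(((33 + (-11 + 16)) - 2)*(19 + ((33 + (-11 + 16)) - 2)²)) = 1/(((33 + 5) - 2)*(19 + ((33 + 5) - 2)²)) = 1/((38 - 2)*(19 + (38 - 2)²)) = 1/(36*(19 + 36²)) = 1/(36*(19 + 1296)) = 1/(36*1315) = 1/47340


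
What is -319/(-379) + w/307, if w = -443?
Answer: -69964/116353 ≈ -0.60131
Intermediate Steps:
-319/(-379) + w/307 = -319/(-379) - 443/307 = -319*(-1/379) - 443*1/307 = 319/379 - 443/307 = -69964/116353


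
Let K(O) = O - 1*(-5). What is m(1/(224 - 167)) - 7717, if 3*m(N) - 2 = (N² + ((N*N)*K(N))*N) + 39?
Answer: -243949179575/31668003 ≈ -7703.3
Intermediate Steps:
K(O) = 5 + O (K(O) = O + 5 = 5 + O)
m(N) = 41/3 + N²/3 + N³*(5 + N)/3 (m(N) = ⅔ + ((N² + ((N*N)*(5 + N))*N) + 39)/3 = ⅔ + ((N² + (N²*(5 + N))*N) + 39)/3 = ⅔ + ((N² + N³*(5 + N)) + 39)/3 = ⅔ + (39 + N² + N³*(5 + N))/3 = ⅔ + (13 + N²/3 + N³*(5 + N)/3) = 41/3 + N²/3 + N³*(5 + N)/3)
m(1/(224 - 167)) - 7717 = (41/3 + (1/(224 - 167))²/3 + (1/(224 - 167))³*(5 + 1/(224 - 167))/3) - 7717 = (41/3 + (1/57)²/3 + (1/57)³*(5 + 1/57)/3) - 7717 = (41/3 + (⅓)*(1/3249) + (⅓)*(1/185193)*(286/57)) - 7717 = (41/3 + 1/9747 + 286/31668003) - 7717 = 432799576/31668003 - 7717 = -243949179575/31668003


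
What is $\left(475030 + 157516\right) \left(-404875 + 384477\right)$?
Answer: $-12902673308$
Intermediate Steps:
$\left(475030 + 157516\right) \left(-404875 + 384477\right) = 632546 \left(-20398\right) = -12902673308$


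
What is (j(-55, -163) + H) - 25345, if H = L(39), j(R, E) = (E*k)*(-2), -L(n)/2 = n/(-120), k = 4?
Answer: -480807/20 ≈ -24040.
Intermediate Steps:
L(n) = n/60 (L(n) = -2*n/(-120) = -2*n*(-1)/120 = -(-1)*n/60 = n/60)
j(R, E) = -8*E (j(R, E) = (E*4)*(-2) = (4*E)*(-2) = -8*E)
H = 13/20 (H = (1/60)*39 = 13/20 ≈ 0.65000)
(j(-55, -163) + H) - 25345 = (-8*(-163) + 13/20) - 25345 = (1304 + 13/20) - 25345 = 26093/20 - 25345 = -480807/20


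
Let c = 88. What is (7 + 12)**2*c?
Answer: 31768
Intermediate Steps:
(7 + 12)**2*c = (7 + 12)**2*88 = 19**2*88 = 361*88 = 31768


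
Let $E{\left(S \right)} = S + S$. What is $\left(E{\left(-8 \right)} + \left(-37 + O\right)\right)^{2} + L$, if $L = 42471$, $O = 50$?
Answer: $42480$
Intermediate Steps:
$E{\left(S \right)} = 2 S$
$\left(E{\left(-8 \right)} + \left(-37 + O\right)\right)^{2} + L = \left(2 \left(-8\right) + \left(-37 + 50\right)\right)^{2} + 42471 = \left(-16 + 13\right)^{2} + 42471 = \left(-3\right)^{2} + 42471 = 9 + 42471 = 42480$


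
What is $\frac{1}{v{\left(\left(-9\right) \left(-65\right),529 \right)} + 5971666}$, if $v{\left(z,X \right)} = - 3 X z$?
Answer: $\frac{1}{5043271} \approx 1.9828 \cdot 10^{-7}$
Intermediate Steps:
$v{\left(z,X \right)} = - 3 X z$
$\frac{1}{v{\left(\left(-9\right) \left(-65\right),529 \right)} + 5971666} = \frac{1}{\left(-3\right) 529 \left(\left(-9\right) \left(-65\right)\right) + 5971666} = \frac{1}{\left(-3\right) 529 \cdot 585 + 5971666} = \frac{1}{-928395 + 5971666} = \frac{1}{5043271}$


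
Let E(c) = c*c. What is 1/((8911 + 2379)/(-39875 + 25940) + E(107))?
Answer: 2787/31906105 ≈ 8.7350e-5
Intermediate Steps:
E(c) = c²
1/((8911 + 2379)/(-39875 + 25940) + E(107)) = 1/((8911 + 2379)/(-39875 + 25940) + 107²) = 1/(11290/(-13935) + 11449) = 1/(11290*(-1/13935) + 11449) = 1/(-2258/2787 + 11449) = 1/(31906105/2787) = 2787/31906105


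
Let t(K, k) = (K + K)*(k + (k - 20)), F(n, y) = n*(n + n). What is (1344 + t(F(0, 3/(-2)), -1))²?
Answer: 1806336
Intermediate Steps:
F(n, y) = 2*n² (F(n, y) = n*(2*n) = 2*n²)
t(K, k) = 2*K*(-20 + 2*k) (t(K, k) = (2*K)*(k + (-20 + k)) = (2*K)*(-20 + 2*k) = 2*K*(-20 + 2*k))
(1344 + t(F(0, 3/(-2)), -1))² = (1344 + 4*(2*0²)*(-10 - 1))² = (1344 + 4*(2*0)*(-11))² = (1344 + 4*0*(-11))² = (1344 + 0)² = 1344² = 1806336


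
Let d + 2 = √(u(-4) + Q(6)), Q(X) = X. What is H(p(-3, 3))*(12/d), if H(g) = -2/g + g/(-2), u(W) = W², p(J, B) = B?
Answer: -26/9 - 13*√22/9 ≈ -9.6639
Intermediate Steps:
H(g) = -2/g - g/2 (H(g) = -2/g + g*(-½) = -2/g - g/2)
d = -2 + √22 (d = -2 + √((-4)² + 6) = -2 + √(16 + 6) = -2 + √22 ≈ 2.6904)
H(p(-3, 3))*(12/d) = (-2/3 - ½*3)*(12/(-2 + √22)) = (-2*⅓ - 3/2)*(12/(-2 + √22)) = (-⅔ - 3/2)*(12/(-2 + √22)) = -26/(-2 + √22)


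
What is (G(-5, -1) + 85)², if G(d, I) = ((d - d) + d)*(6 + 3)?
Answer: 1600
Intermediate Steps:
G(d, I) = 9*d (G(d, I) = (0 + d)*9 = d*9 = 9*d)
(G(-5, -1) + 85)² = (9*(-5) + 85)² = (-45 + 85)² = 40² = 1600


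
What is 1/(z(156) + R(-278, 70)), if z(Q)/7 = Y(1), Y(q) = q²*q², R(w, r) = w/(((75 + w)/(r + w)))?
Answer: -203/56403 ≈ -0.0035991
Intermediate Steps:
R(w, r) = w*(r + w)/(75 + w) (R(w, r) = w/(((75 + w)/(r + w))) = w*((r + w)/(75 + w)) = w*(r + w)/(75 + w))
Y(q) = q⁴
z(Q) = 7 (z(Q) = 7*1⁴ = 7*1 = 7)
1/(z(156) + R(-278, 70)) = 1/(7 - 278*(70 - 278)/(75 - 278)) = 1/(7 - 278*(-208)/(-203)) = 1/(7 - 278*(-1/203)*(-208)) = 1/(7 - 57824/203) = 1/(-56403/203) = -203/56403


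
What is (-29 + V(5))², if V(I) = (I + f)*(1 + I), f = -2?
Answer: 121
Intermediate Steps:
V(I) = (1 + I)*(-2 + I) (V(I) = (I - 2)*(1 + I) = (-2 + I)*(1 + I) = (1 + I)*(-2 + I))
(-29 + V(5))² = (-29 + (-2 + 5² - 1*5))² = (-29 + (-2 + 25 - 5))² = (-29 + 18)² = (-11)² = 121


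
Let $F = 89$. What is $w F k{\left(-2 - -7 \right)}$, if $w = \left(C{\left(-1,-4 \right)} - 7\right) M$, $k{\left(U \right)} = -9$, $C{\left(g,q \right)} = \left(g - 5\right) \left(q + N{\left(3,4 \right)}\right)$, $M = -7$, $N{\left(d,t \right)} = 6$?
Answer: $-106533$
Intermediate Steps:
$C{\left(g,q \right)} = \left(-5 + g\right) \left(6 + q\right)$ ($C{\left(g,q \right)} = \left(g - 5\right) \left(q + 6\right) = \left(-5 + g\right) \left(6 + q\right)$)
$w = 133$ ($w = \left(\left(-30 - -20 + 6 \left(-1\right) - -4\right) - 7\right) \left(-7\right) = \left(\left(-30 + 20 - 6 + 4\right) - 7\right) \left(-7\right) = \left(-12 - 7\right) \left(-7\right) = \left(-19\right) \left(-7\right) = 133$)
$w F k{\left(-2 - -7 \right)} = 133 \cdot 89 \left(-9\right) = 11837 \left(-9\right) = -106533$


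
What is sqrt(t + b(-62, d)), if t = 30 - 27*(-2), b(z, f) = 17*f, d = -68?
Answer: 4*I*sqrt(67) ≈ 32.741*I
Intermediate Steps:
t = 84 (t = 30 + 54 = 84)
sqrt(t + b(-62, d)) = sqrt(84 + 17*(-68)) = sqrt(84 - 1156) = sqrt(-1072) = 4*I*sqrt(67)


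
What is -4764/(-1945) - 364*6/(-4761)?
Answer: 8976428/3086715 ≈ 2.9081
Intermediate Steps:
-4764/(-1945) - 364*6/(-4761) = -4764*(-1/1945) - 2184*(-1/4761) = 4764/1945 + 728/1587 = 8976428/3086715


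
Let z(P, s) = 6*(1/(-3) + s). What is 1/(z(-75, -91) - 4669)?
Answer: -1/5217 ≈ -0.00019168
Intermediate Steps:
z(P, s) = -2 + 6*s (z(P, s) = 6*(-⅓ + s) = -2 + 6*s)
1/(z(-75, -91) - 4669) = 1/((-2 + 6*(-91)) - 4669) = 1/((-2 - 546) - 4669) = 1/(-548 - 4669) = 1/(-5217) = -1/5217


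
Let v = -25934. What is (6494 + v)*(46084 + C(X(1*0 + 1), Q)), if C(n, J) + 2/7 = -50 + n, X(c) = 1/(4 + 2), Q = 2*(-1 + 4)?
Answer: -6264290520/7 ≈ -8.9490e+8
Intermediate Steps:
Q = 6 (Q = 2*3 = 6)
X(c) = ⅙ (X(c) = 1/6 = ⅙)
C(n, J) = -352/7 + n (C(n, J) = -2/7 + (-50 + n) = -352/7 + n)
(6494 + v)*(46084 + C(X(1*0 + 1), Q)) = (6494 - 25934)*(46084 + (-352/7 + ⅙)) = -19440*(46084 - 2105/42) = -19440*1933423/42 = -6264290520/7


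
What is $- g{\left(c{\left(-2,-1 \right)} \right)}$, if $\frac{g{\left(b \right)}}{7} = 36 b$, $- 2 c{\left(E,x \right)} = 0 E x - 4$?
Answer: $-504$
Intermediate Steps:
$c{\left(E,x \right)} = 2$ ($c{\left(E,x \right)} = - \frac{0 E x - 4}{2} = - \frac{0 x - 4}{2} = - \frac{0 - 4}{2} = \left(- \frac{1}{2}\right) \left(-4\right) = 2$)
$g{\left(b \right)} = 252 b$ ($g{\left(b \right)} = 7 \cdot 36 b = 252 b$)
$- g{\left(c{\left(-2,-1 \right)} \right)} = - 252 \cdot 2 = \left(-1\right) 504 = -504$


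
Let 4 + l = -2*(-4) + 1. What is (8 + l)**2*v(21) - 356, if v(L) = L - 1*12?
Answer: 1165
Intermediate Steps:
v(L) = -12 + L (v(L) = L - 12 = -12 + L)
l = 5 (l = -4 + (-2*(-4) + 1) = -4 + (8 + 1) = -4 + 9 = 5)
(8 + l)**2*v(21) - 356 = (8 + 5)**2*(-12 + 21) - 356 = 13**2*9 - 356 = 169*9 - 356 = 1521 - 356 = 1165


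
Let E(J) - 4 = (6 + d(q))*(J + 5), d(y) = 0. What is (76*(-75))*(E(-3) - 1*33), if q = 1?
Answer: 96900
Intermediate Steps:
E(J) = 34 + 6*J (E(J) = 4 + (6 + 0)*(J + 5) = 4 + 6*(5 + J) = 4 + (30 + 6*J) = 34 + 6*J)
(76*(-75))*(E(-3) - 1*33) = (76*(-75))*((34 + 6*(-3)) - 1*33) = -5700*((34 - 18) - 33) = -5700*(16 - 33) = -5700*(-17) = 96900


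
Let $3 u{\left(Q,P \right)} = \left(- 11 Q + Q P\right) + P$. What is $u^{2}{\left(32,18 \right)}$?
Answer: $\frac{58564}{9} \approx 6507.1$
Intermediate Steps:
$u{\left(Q,P \right)} = - \frac{11 Q}{3} + \frac{P}{3} + \frac{P Q}{3}$ ($u{\left(Q,P \right)} = \frac{\left(- 11 Q + Q P\right) + P}{3} = \frac{\left(- 11 Q + P Q\right) + P}{3} = \frac{P - 11 Q + P Q}{3} = - \frac{11 Q}{3} + \frac{P}{3} + \frac{P Q}{3}$)
$u^{2}{\left(32,18 \right)} = \left(\left(- \frac{11}{3}\right) 32 + \frac{1}{3} \cdot 18 + \frac{1}{3} \cdot 18 \cdot 32\right)^{2} = \left(- \frac{352}{3} + 6 + 192\right)^{2} = \left(\frac{242}{3}\right)^{2} = \frac{58564}{9}$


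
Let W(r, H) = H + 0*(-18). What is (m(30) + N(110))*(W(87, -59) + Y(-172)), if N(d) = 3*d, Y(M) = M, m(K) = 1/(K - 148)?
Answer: -8994909/118 ≈ -76228.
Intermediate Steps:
m(K) = 1/(-148 + K)
W(r, H) = H (W(r, H) = H + 0 = H)
(m(30) + N(110))*(W(87, -59) + Y(-172)) = (1/(-148 + 30) + 3*110)*(-59 - 172) = (1/(-118) + 330)*(-231) = (-1/118 + 330)*(-231) = (38939/118)*(-231) = -8994909/118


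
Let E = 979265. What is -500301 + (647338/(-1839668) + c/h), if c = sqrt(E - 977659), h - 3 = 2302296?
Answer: -460194193703/919834 + sqrt(1606)/2302299 ≈ -5.0030e+5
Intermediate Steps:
h = 2302299 (h = 3 + 2302296 = 2302299)
c = sqrt(1606) (c = sqrt(979265 - 977659) = sqrt(1606) ≈ 40.075)
-500301 + (647338/(-1839668) + c/h) = -500301 + (647338/(-1839668) + sqrt(1606)/2302299) = -500301 + (647338*(-1/1839668) + sqrt(1606)*(1/2302299)) = -500301 + (-323669/919834 + sqrt(1606)/2302299) = -460194193703/919834 + sqrt(1606)/2302299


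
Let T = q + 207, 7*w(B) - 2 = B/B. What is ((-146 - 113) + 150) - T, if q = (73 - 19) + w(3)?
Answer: -2593/7 ≈ -370.43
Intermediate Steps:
w(B) = 3/7 (w(B) = 2/7 + (B/B)/7 = 2/7 + (⅐)*1 = 2/7 + ⅐ = 3/7)
q = 381/7 (q = (73 - 19) + 3/7 = 54 + 3/7 = 381/7 ≈ 54.429)
T = 1830/7 (T = 381/7 + 207 = 1830/7 ≈ 261.43)
((-146 - 113) + 150) - T = ((-146 - 113) + 150) - 1*1830/7 = (-259 + 150) - 1830/7 = -109 - 1830/7 = -2593/7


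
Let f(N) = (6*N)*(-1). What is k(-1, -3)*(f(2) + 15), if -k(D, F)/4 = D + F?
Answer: 48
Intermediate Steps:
k(D, F) = -4*D - 4*F (k(D, F) = -4*(D + F) = -4*D - 4*F)
f(N) = -6*N
k(-1, -3)*(f(2) + 15) = (-4*(-1) - 4*(-3))*(-6*2 + 15) = (4 + 12)*(-12 + 15) = 16*3 = 48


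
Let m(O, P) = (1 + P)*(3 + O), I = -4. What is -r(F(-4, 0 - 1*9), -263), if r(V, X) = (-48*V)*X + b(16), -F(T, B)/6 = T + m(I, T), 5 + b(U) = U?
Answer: -75755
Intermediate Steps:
b(U) = -5 + U
F(T, B) = 6 (F(T, B) = -6*(T + (3 - 4 + 3*T - 4*T)) = -6*(T + (-1 - T)) = -6*(-1) = 6)
r(V, X) = 11 - 48*V*X (r(V, X) = (-48*V)*X + (-5 + 16) = -48*V*X + 11 = 11 - 48*V*X)
-r(F(-4, 0 - 1*9), -263) = -(11 - 48*6*(-263)) = -(11 + 75744) = -1*75755 = -75755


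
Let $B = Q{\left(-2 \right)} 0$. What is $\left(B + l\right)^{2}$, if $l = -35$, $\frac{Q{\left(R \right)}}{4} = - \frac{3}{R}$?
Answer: $1225$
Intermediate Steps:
$Q{\left(R \right)} = - \frac{12}{R}$ ($Q{\left(R \right)} = 4 \left(- \frac{3}{R}\right) = - \frac{12}{R}$)
$B = 0$ ($B = - \frac{12}{-2} \cdot 0 = \left(-12\right) \left(- \frac{1}{2}\right) 0 = 6 \cdot 0 = 0$)
$\left(B + l\right)^{2} = \left(0 - 35\right)^{2} = \left(-35\right)^{2} = 1225$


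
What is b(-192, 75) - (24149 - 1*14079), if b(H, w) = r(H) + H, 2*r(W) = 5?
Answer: -20519/2 ≈ -10260.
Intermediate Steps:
r(W) = 5/2 (r(W) = (1/2)*5 = 5/2)
b(H, w) = 5/2 + H
b(-192, 75) - (24149 - 1*14079) = (5/2 - 192) - (24149 - 1*14079) = -379/2 - (24149 - 14079) = -379/2 - 1*10070 = -379/2 - 10070 = -20519/2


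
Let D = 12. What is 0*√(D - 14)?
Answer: 0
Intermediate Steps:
0*√(D - 14) = 0*√(12 - 14) = 0*√(-2) = 0*(I*√2) = 0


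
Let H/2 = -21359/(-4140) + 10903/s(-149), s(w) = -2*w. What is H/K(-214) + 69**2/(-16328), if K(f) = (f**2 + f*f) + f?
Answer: -33440550168253/115045930916280 ≈ -0.29067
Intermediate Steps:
H = 25751701/308430 (H = 2*(-21359/(-4140) + 10903/((-2*(-149)))) = 2*(-21359*(-1/4140) + 10903/298) = 2*(21359/4140 + 10903*(1/298)) = 2*(21359/4140 + 10903/298) = 2*(25751701/616860) = 25751701/308430 ≈ 83.493)
K(f) = f + 2*f**2 (K(f) = (f**2 + f**2) + f = 2*f**2 + f = f + 2*f**2)
H/K(-214) + 69**2/(-16328) = 25751701/(308430*((-214*(1 + 2*(-214))))) + 69**2/(-16328) = 25751701/(308430*((-214*(1 - 428)))) + 4761*(-1/16328) = 25751701/(308430*((-214*(-427)))) - 4761/16328 = (25751701/308430)/91378 - 4761/16328 = (25751701/308430)*(1/91378) - 4761/16328 = 25751701/28183716540 - 4761/16328 = -33440550168253/115045930916280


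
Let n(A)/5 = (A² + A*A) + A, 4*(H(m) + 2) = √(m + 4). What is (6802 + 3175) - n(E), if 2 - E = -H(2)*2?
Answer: 9932 + 35*√6/2 ≈ 9974.9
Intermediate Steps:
H(m) = -2 + √(4 + m)/4 (H(m) = -2 + √(m + 4)/4 = -2 + √(4 + m)/4)
E = -2 + √6/2 (E = 2 - (-(-2 + √(4 + 2)/4))*2 = 2 - (-(-2 + √6/4))*2 = 2 - (2 - √6/4)*2 = 2 - (4 - √6/2) = 2 + (-4 + √6/2) = -2 + √6/2 ≈ -0.77526)
n(A) = 5*A + 10*A² (n(A) = 5*((A² + A*A) + A) = 5*((A² + A²) + A) = 5*(2*A² + A) = 5*(A + 2*A²) = 5*A + 10*A²)
(6802 + 3175) - n(E) = (6802 + 3175) - 5*(-2 + √6/2)*(1 + 2*(-2 + √6/2)) = 9977 - 5*(-2 + √6/2)*(1 + (-4 + √6)) = 9977 - 5*(-2 + √6/2)*(-3 + √6) = 9977 - 5*(-3 + √6)*(-2 + √6/2)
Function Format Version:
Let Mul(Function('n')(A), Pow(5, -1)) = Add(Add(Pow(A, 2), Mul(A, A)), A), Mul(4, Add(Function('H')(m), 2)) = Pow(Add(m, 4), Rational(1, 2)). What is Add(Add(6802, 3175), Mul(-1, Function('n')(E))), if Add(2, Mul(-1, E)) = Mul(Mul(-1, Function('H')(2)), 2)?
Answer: Add(9932, Mul(Rational(35, 2), Pow(6, Rational(1, 2)))) ≈ 9974.9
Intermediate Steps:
Function('H')(m) = Add(-2, Mul(Rational(1, 4), Pow(Add(4, m), Rational(1, 2)))) (Function('H')(m) = Add(-2, Mul(Rational(1, 4), Pow(Add(m, 4), Rational(1, 2)))) = Add(-2, Mul(Rational(1, 4), Pow(Add(4, m), Rational(1, 2)))))
E = Add(-2, Mul(Rational(1, 2), Pow(6, Rational(1, 2)))) (E = Add(2, Mul(-1, Mul(Mul(-1, Add(-2, Mul(Rational(1, 4), Pow(Add(4, 2), Rational(1, 2))))), 2))) = Add(2, Mul(-1, Mul(Mul(-1, Add(-2, Mul(Rational(1, 4), Pow(6, Rational(1, 2))))), 2))) = Add(2, Mul(-1, Mul(Add(2, Mul(Rational(-1, 4), Pow(6, Rational(1, 2)))), 2))) = Add(2, Mul(-1, Add(4, Mul(Rational(-1, 2), Pow(6, Rational(1, 2)))))) = Add(2, Add(-4, Mul(Rational(1, 2), Pow(6, Rational(1, 2))))) = Add(-2, Mul(Rational(1, 2), Pow(6, Rational(1, 2)))) ≈ -0.77526)
Function('n')(A) = Add(Mul(5, A), Mul(10, Pow(A, 2))) (Function('n')(A) = Mul(5, Add(Add(Pow(A, 2), Mul(A, A)), A)) = Mul(5, Add(Add(Pow(A, 2), Pow(A, 2)), A)) = Mul(5, Add(Mul(2, Pow(A, 2)), A)) = Mul(5, Add(A, Mul(2, Pow(A, 2)))) = Add(Mul(5, A), Mul(10, Pow(A, 2))))
Add(Add(6802, 3175), Mul(-1, Function('n')(E))) = Add(Add(6802, 3175), Mul(-1, Mul(5, Add(-2, Mul(Rational(1, 2), Pow(6, Rational(1, 2)))), Add(1, Mul(2, Add(-2, Mul(Rational(1, 2), Pow(6, Rational(1, 2))))))))) = Add(9977, Mul(-1, Mul(5, Add(-2, Mul(Rational(1, 2), Pow(6, Rational(1, 2)))), Add(1, Add(-4, Pow(6, Rational(1, 2))))))) = Add(9977, Mul(-1, Mul(5, Add(-2, Mul(Rational(1, 2), Pow(6, Rational(1, 2)))), Add(-3, Pow(6, Rational(1, 2)))))) = Add(9977, Mul(-1, Mul(5, Add(-3, Pow(6, Rational(1, 2))), Add(-2, Mul(Rational(1, 2), Pow(6, Rational(1, 2))))))) = Add(9977, Mul(-5, Add(-3, Pow(6, Rational(1, 2))), Add(-2, Mul(Rational(1, 2), Pow(6, Rational(1, 2))))))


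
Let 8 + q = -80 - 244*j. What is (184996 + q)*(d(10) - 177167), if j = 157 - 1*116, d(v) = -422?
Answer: -31061026456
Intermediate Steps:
j = 41 (j = 157 - 116 = 41)
q = -10092 (q = -8 + (-80 - 244*41) = -8 + (-80 - 10004) = -8 - 10084 = -10092)
(184996 + q)*(d(10) - 177167) = (184996 - 10092)*(-422 - 177167) = 174904*(-177589) = -31061026456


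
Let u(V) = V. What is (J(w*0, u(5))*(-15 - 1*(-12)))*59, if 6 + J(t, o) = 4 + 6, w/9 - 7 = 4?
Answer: -708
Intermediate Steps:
w = 99 (w = 63 + 9*4 = 63 + 36 = 99)
J(t, o) = 4 (J(t, o) = -6 + (4 + 6) = -6 + 10 = 4)
(J(w*0, u(5))*(-15 - 1*(-12)))*59 = (4*(-15 - 1*(-12)))*59 = (4*(-15 + 12))*59 = (4*(-3))*59 = -12*59 = -708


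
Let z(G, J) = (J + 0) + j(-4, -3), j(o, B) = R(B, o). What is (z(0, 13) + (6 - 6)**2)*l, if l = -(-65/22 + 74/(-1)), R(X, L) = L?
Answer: 15237/22 ≈ 692.59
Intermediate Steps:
j(o, B) = o
z(G, J) = -4 + J (z(G, J) = (J + 0) - 4 = J - 4 = -4 + J)
l = 1693/22 (l = -(-65*1/22 + 74*(-1)) = -(-65/22 - 74) = -1*(-1693/22) = 1693/22 ≈ 76.955)
(z(0, 13) + (6 - 6)**2)*l = ((-4 + 13) + (6 - 6)**2)*(1693/22) = (9 + 0**2)*(1693/22) = (9 + 0)*(1693/22) = 9*(1693/22) = 15237/22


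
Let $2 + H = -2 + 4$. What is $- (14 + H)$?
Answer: $-14$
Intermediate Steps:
$H = 0$ ($H = -2 + \left(-2 + 4\right) = -2 + 2 = 0$)
$- (14 + H) = - (14 + 0) = \left(-1\right) 14 = -14$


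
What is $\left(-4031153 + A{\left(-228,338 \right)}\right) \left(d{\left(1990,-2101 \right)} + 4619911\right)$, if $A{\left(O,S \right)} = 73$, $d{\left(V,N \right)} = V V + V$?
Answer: $-34594732591080$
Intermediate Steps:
$d{\left(V,N \right)} = V + V^{2}$ ($d{\left(V,N \right)} = V^{2} + V = V + V^{2}$)
$\left(-4031153 + A{\left(-228,338 \right)}\right) \left(d{\left(1990,-2101 \right)} + 4619911\right) = \left(-4031153 + 73\right) \left(1990 \left(1 + 1990\right) + 4619911\right) = - 4031080 \left(1990 \cdot 1991 + 4619911\right) = - 4031080 \left(3962090 + 4619911\right) = \left(-4031080\right) 8582001 = -34594732591080$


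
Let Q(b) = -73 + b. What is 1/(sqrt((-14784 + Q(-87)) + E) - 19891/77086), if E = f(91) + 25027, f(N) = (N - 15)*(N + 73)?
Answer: 1533317626/133979546573731 + 5942251396*sqrt(22547)/133979546573731 ≈ 0.0066712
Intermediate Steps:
f(N) = (-15 + N)*(73 + N)
E = 37491 (E = (-1095 + 91**2 + 58*91) + 25027 = (-1095 + 8281 + 5278) + 25027 = 12464 + 25027 = 37491)
1/(sqrt((-14784 + Q(-87)) + E) - 19891/77086) = 1/(sqrt((-14784 + (-73 - 87)) + 37491) - 19891/77086) = 1/(sqrt((-14784 - 160) + 37491) - 19891*1/77086) = 1/(sqrt(-14944 + 37491) - 19891/77086) = 1/(sqrt(22547) - 19891/77086) = 1/(-19891/77086 + sqrt(22547))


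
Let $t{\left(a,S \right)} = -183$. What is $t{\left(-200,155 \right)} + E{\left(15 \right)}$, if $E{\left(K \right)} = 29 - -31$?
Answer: $-123$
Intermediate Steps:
$E{\left(K \right)} = 60$ ($E{\left(K \right)} = 29 + 31 = 60$)
$t{\left(-200,155 \right)} + E{\left(15 \right)} = -183 + 60 = -123$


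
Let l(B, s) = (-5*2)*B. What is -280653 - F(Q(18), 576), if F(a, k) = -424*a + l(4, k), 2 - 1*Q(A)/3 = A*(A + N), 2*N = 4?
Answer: -735989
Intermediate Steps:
N = 2 (N = (½)*4 = 2)
l(B, s) = -10*B
Q(A) = 6 - 3*A*(2 + A) (Q(A) = 6 - 3*A*(A + 2) = 6 - 3*A*(2 + A))
F(a, k) = -40 - 424*a (F(a, k) = -424*a - 10*4 = -424*a - 40 = -40 - 424*a)
-280653 - F(Q(18), 576) = -280653 - (-40 - 424*(6 - 6*18 - 3*18²)) = -280653 - (-40 - 424*(6 - 108 - 3*324)) = -280653 - (-40 - 424*(6 - 108 - 972)) = -280653 - (-40 - 424*(-1074)) = -280653 - (-40 + 455376) = -280653 - 1*455336 = -280653 - 455336 = -735989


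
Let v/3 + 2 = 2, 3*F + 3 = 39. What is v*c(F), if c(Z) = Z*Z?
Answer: 0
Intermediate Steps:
F = 12 (F = -1 + (1/3)*39 = -1 + 13 = 12)
v = 0 (v = -6 + 3*2 = -6 + 6 = 0)
c(Z) = Z**2
v*c(F) = 0*12**2 = 0*144 = 0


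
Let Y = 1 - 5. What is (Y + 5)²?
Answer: 1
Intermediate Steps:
Y = -4
(Y + 5)² = (-4 + 5)² = 1² = 1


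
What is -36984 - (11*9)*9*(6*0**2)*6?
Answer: -36984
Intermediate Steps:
-36984 - (11*9)*9*(6*0**2)*6 = -36984 - 99*9*(6*0)*6 = -36984 - 891*0*6 = -36984 - 891*0 = -36984 - 1*0 = -36984 + 0 = -36984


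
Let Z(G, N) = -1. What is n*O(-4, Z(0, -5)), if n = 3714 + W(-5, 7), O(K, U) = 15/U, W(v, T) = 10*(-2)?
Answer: -55410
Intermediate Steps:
W(v, T) = -20
n = 3694 (n = 3714 - 20 = 3694)
n*O(-4, Z(0, -5)) = 3694*(15/(-1)) = 3694*(15*(-1)) = 3694*(-15) = -55410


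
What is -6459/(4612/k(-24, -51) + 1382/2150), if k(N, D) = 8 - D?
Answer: -136554025/1666223 ≈ -81.954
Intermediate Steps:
-6459/(4612/k(-24, -51) + 1382/2150) = -6459/(4612/(8 - 1*(-51)) + 1382/2150) = -6459/(4612/(8 + 51) + 1382*(1/2150)) = -6459/(4612/59 + 691/1075) = -6459/4998669/63425 = -6459*63425/4998669 = -136554025/1666223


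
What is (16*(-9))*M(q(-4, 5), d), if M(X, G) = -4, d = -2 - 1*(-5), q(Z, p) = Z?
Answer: 576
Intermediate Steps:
d = 3 (d = -2 + 5 = 3)
(16*(-9))*M(q(-4, 5), d) = (16*(-9))*(-4) = -144*(-4) = 576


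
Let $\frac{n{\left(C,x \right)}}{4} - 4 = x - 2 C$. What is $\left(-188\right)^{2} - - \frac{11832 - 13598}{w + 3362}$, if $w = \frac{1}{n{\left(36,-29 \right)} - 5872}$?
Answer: $\frac{743842974776}{21046119} \approx 35344.0$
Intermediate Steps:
$n{\left(C,x \right)} = 16 - 8 C + 4 x$ ($n{\left(C,x \right)} = 16 + 4 \left(x - 2 C\right) = 16 - \left(- 4 x + 8 C\right) = 16 - 8 C + 4 x$)
$w = - \frac{1}{6260}$ ($w = \frac{1}{\left(16 - 288 + 4 \left(-29\right)\right) - 5872} = \frac{1}{\left(16 - 288 - 116\right) - 5872} = \frac{1}{-388 - 5872} = \frac{1}{-6260} = - \frac{1}{6260} \approx -0.00015974$)
$\left(-188\right)^{2} - - \frac{11832 - 13598}{w + 3362} = \left(-188\right)^{2} - - \frac{11832 - 13598}{- \frac{1}{6260} + 3362} = 35344 - - \frac{-1766}{\frac{21046119}{6260}} = 35344 - - \frac{\left(-1766\right) 6260}{21046119} = 35344 - \left(-1\right) \left(- \frac{11055160}{21046119}\right) = 35344 - \frac{11055160}{21046119} = \frac{743842974776}{21046119}$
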